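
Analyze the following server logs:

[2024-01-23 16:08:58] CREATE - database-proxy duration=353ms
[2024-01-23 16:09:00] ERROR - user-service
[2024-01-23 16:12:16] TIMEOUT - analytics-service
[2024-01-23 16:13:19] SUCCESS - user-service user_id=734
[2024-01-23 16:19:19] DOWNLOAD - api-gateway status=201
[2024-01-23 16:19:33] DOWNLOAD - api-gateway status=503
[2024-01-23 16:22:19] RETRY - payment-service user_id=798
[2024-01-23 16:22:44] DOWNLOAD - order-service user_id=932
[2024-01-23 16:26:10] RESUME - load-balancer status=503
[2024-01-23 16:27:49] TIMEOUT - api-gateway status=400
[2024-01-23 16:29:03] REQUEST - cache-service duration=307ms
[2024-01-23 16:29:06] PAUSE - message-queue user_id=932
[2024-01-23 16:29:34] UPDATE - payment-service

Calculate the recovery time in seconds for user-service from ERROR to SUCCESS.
259

To calculate recovery time:

1. Find ERROR event for user-service: 2024-01-23 16:09:00
2. Find next SUCCESS event for user-service: 2024-01-23 16:13:19
3. Recovery time: 2024-01-23 16:13:19 - 2024-01-23 16:09:00 = 259 seconds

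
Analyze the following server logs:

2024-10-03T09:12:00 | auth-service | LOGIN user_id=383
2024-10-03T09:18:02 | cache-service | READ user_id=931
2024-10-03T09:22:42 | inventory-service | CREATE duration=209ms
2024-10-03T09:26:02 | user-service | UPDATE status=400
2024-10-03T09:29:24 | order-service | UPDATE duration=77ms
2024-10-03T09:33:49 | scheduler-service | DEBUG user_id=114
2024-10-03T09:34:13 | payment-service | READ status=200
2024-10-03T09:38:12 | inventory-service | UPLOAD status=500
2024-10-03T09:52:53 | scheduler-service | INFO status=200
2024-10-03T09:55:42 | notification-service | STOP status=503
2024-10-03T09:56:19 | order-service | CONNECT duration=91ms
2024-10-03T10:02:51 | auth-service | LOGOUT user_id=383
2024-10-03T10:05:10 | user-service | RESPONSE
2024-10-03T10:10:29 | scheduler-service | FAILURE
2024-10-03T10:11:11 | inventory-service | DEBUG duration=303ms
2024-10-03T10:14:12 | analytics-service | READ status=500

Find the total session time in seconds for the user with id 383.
3051

To calculate session duration:

1. Find LOGIN event for user_id=383: 2024-10-03T09:12:00
2. Find LOGOUT event for user_id=383: 2024-10-03T10:02:51
3. Session duration: 2024-10-03T10:02:51 - 2024-10-03T09:12:00 = 3051 seconds (50 minutes)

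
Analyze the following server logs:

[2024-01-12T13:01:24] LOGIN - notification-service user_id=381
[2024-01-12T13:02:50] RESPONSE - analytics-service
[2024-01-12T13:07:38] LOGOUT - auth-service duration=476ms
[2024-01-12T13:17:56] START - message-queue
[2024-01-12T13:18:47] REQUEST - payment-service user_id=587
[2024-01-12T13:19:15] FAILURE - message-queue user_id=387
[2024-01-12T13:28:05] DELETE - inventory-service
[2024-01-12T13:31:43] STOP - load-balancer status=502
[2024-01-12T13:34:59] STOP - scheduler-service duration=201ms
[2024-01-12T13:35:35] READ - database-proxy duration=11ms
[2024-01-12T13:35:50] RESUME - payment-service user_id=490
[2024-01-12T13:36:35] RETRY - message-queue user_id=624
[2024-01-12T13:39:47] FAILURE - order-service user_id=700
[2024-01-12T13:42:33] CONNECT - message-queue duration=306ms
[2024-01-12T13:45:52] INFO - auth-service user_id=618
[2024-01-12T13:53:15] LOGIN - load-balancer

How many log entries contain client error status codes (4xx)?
0

To find matching entries:

1. Pattern to match: client error status codes (4xx)
2. Scan each log entry for the pattern
3. Count matches: 0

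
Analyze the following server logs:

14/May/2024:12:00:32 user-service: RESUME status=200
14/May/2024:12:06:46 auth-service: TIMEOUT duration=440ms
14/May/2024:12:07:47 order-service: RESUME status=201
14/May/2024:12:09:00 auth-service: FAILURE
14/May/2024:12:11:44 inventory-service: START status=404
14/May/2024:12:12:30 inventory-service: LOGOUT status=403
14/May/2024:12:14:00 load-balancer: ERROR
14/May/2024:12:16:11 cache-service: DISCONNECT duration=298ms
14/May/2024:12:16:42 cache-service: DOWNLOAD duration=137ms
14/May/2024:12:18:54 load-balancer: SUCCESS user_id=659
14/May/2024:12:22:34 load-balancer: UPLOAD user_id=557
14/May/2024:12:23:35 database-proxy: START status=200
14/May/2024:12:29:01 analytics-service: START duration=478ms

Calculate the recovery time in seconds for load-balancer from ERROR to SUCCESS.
294

To calculate recovery time:

1. Find ERROR event for load-balancer: 14/May/2024:12:14:00
2. Find next SUCCESS event for load-balancer: 14/May/2024:12:18:54
3. Recovery time: 14/May/2024:12:18:54 - 14/May/2024:12:14:00 = 294 seconds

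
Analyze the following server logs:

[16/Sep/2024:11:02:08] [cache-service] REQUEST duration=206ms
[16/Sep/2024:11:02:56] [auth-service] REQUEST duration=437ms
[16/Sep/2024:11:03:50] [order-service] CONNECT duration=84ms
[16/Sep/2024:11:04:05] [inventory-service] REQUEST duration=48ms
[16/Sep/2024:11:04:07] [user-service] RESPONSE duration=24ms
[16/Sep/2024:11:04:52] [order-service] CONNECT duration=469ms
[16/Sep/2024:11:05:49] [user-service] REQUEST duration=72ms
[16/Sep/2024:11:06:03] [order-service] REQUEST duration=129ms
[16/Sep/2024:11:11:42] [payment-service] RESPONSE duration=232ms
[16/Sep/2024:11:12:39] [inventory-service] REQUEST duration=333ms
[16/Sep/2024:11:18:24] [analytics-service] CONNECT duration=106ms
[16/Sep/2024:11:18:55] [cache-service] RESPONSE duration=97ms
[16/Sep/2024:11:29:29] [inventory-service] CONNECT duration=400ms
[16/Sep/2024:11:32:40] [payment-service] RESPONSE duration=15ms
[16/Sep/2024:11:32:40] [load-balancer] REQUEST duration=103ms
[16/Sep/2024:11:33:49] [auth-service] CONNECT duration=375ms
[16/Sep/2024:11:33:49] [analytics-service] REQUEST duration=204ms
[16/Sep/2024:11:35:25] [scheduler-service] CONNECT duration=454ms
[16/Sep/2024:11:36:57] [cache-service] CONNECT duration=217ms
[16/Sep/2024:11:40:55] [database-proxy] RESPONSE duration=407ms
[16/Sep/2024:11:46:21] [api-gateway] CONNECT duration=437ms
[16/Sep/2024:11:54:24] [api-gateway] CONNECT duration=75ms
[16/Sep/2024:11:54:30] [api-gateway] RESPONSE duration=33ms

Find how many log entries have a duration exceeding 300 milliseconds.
8

To count timeouts:

1. Threshold: 300ms
2. Extract duration from each log entry
3. Count entries where duration > 300
4. Timeout count: 8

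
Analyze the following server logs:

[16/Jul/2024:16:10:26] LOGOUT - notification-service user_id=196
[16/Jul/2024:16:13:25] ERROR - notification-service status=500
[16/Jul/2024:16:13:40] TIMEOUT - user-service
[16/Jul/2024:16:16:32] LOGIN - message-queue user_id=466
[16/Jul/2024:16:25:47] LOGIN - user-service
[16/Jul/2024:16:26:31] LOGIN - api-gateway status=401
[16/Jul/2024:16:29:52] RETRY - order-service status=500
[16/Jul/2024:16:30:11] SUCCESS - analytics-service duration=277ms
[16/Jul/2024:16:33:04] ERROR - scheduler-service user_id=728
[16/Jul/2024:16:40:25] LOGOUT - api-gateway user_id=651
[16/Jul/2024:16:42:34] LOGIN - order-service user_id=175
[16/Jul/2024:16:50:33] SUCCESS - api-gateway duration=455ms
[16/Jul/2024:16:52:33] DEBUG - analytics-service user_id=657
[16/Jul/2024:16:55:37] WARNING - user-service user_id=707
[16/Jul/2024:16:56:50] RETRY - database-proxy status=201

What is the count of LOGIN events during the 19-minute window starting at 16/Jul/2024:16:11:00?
3

To count events in the time window:

1. Window boundaries: 16/Jul/2024:16:11:00 to 16/Jul/2024:16:30:00
2. Filter for LOGIN events within this window
3. Count matching events: 3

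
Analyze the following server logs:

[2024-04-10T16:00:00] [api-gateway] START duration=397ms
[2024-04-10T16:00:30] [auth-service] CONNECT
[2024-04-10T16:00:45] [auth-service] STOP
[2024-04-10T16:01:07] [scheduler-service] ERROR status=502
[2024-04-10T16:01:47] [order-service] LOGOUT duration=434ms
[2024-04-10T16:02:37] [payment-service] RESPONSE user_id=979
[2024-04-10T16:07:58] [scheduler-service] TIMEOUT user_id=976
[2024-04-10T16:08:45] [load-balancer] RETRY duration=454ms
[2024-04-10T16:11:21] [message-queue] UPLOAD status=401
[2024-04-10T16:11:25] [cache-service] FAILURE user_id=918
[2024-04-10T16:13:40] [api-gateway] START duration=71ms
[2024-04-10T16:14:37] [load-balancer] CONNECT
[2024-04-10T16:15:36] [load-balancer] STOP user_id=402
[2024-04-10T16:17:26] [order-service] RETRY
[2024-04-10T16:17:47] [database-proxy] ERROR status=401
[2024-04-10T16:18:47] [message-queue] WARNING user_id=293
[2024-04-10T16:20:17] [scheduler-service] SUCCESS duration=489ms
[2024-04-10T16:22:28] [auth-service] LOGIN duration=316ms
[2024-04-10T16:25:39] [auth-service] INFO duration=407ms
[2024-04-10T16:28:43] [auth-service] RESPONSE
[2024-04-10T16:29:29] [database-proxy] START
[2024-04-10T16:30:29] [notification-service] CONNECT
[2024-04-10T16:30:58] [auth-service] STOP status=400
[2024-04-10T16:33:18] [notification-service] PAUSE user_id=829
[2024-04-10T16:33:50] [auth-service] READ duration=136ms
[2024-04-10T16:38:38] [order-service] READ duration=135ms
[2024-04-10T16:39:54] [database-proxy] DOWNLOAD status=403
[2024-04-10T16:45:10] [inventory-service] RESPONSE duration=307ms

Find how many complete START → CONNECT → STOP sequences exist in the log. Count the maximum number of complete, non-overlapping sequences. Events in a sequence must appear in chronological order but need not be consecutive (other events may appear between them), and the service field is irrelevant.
3

To count sequences:

1. Look for pattern: START → CONNECT → STOP
2. Greedily scan the log in chronological order, matching each sequence element in turn (ignoring service)
3. Each time the full pattern completes, increment the count and restart matching from the next event
4. Complete non-overlapping sequences found: 3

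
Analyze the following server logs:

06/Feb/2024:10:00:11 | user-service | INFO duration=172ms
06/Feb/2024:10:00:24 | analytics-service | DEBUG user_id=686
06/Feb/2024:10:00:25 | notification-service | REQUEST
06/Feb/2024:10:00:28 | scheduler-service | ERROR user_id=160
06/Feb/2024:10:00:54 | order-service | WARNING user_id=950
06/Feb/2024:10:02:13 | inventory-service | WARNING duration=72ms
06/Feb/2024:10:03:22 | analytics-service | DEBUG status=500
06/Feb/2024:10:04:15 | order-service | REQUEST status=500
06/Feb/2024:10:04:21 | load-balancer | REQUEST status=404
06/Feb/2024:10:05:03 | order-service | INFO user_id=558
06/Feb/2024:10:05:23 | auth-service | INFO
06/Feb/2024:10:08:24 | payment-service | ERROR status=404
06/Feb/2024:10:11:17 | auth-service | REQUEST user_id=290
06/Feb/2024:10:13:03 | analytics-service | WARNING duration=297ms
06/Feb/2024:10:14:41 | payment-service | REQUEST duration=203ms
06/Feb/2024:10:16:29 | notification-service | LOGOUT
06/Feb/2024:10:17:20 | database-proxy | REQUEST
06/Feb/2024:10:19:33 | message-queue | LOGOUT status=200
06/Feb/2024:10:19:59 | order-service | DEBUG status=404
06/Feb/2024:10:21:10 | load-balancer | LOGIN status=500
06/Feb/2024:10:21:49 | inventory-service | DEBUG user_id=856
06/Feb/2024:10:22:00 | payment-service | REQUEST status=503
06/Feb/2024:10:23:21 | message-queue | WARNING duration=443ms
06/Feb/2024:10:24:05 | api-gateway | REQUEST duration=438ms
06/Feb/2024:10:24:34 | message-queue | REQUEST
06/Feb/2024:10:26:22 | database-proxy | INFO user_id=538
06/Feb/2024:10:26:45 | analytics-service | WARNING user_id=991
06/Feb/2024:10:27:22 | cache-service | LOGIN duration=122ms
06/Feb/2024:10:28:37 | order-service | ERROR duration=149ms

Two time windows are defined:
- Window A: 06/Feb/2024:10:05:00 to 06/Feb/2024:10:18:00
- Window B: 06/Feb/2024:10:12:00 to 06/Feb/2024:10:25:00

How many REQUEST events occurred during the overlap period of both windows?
2

To find overlap events:

1. Window A: 06/Feb/2024:10:05:00 to 06/Feb/2024:10:18:00
2. Window B: 06/Feb/2024:10:12:00 to 06/Feb/2024:10:25:00
3. Overlap period: 06/Feb/2024:10:12:00 to 06/Feb/2024:10:18:00
4. Count REQUEST events in overlap: 2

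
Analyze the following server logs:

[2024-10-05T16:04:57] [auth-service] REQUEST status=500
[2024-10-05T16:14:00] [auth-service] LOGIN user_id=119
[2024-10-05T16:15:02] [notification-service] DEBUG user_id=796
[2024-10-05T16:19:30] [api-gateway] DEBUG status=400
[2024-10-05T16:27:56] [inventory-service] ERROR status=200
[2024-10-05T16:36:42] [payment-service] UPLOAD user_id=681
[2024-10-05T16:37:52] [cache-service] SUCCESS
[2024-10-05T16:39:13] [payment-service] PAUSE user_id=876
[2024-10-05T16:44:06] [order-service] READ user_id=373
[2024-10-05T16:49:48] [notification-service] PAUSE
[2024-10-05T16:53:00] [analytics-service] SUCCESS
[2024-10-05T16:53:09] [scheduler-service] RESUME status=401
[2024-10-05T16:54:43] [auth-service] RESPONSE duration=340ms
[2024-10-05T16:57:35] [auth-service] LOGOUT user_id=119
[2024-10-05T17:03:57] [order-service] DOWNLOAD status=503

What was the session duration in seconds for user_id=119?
2615

To calculate session duration:

1. Find LOGIN event for user_id=119: 2024-10-05T16:14:00
2. Find LOGOUT event for user_id=119: 2024-10-05T16:57:35
3. Session duration: 2024-10-05T16:57:35 - 2024-10-05T16:14:00 = 2615 seconds (43 minutes)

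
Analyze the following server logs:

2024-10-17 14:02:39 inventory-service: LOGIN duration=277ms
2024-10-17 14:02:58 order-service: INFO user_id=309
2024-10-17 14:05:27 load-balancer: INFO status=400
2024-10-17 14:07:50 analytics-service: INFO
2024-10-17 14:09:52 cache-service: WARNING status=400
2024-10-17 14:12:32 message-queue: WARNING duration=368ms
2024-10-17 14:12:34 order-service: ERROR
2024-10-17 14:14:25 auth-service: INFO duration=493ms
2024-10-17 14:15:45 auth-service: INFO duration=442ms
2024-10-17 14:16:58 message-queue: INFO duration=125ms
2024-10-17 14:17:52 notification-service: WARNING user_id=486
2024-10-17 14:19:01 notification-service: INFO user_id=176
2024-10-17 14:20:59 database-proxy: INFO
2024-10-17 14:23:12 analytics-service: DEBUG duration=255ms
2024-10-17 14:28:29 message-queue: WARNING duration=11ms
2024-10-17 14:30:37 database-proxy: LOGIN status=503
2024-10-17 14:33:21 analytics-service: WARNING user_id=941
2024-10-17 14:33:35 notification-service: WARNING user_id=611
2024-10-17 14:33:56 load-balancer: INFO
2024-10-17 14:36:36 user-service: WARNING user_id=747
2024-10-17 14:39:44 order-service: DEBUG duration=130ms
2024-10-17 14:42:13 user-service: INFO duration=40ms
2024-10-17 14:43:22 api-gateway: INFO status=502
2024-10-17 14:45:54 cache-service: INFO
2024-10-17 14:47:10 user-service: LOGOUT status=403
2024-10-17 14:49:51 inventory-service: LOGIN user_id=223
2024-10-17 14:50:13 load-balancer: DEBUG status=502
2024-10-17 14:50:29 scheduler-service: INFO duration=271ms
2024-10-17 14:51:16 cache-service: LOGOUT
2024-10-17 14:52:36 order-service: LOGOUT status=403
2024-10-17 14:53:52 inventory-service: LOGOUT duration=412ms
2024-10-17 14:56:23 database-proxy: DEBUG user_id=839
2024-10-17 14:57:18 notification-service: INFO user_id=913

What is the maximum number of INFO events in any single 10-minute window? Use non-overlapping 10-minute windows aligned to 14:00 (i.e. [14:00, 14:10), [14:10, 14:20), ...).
4

To find the burst window:

1. Divide the log period into non-overlapping 10-minute windows starting at 14:00
2. Count INFO events in each window
3. Find the window with maximum count
4. Maximum events in a window: 4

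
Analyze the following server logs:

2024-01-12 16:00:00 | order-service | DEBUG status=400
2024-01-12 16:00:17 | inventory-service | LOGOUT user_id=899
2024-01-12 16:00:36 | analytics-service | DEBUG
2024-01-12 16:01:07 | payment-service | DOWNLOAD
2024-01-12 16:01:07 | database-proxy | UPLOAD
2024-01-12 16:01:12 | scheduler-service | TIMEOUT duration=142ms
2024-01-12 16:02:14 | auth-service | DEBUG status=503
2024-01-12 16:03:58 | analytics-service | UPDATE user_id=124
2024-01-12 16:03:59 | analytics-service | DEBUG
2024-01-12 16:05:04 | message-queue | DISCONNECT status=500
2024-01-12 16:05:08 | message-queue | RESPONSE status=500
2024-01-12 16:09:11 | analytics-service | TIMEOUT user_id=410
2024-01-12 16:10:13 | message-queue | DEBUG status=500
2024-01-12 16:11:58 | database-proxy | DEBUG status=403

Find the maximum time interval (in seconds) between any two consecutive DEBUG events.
374

To find the longest gap:

1. Extract all DEBUG events in chronological order
2. Calculate time differences between consecutive events
3. Find the maximum difference
4. Longest gap: 374 seconds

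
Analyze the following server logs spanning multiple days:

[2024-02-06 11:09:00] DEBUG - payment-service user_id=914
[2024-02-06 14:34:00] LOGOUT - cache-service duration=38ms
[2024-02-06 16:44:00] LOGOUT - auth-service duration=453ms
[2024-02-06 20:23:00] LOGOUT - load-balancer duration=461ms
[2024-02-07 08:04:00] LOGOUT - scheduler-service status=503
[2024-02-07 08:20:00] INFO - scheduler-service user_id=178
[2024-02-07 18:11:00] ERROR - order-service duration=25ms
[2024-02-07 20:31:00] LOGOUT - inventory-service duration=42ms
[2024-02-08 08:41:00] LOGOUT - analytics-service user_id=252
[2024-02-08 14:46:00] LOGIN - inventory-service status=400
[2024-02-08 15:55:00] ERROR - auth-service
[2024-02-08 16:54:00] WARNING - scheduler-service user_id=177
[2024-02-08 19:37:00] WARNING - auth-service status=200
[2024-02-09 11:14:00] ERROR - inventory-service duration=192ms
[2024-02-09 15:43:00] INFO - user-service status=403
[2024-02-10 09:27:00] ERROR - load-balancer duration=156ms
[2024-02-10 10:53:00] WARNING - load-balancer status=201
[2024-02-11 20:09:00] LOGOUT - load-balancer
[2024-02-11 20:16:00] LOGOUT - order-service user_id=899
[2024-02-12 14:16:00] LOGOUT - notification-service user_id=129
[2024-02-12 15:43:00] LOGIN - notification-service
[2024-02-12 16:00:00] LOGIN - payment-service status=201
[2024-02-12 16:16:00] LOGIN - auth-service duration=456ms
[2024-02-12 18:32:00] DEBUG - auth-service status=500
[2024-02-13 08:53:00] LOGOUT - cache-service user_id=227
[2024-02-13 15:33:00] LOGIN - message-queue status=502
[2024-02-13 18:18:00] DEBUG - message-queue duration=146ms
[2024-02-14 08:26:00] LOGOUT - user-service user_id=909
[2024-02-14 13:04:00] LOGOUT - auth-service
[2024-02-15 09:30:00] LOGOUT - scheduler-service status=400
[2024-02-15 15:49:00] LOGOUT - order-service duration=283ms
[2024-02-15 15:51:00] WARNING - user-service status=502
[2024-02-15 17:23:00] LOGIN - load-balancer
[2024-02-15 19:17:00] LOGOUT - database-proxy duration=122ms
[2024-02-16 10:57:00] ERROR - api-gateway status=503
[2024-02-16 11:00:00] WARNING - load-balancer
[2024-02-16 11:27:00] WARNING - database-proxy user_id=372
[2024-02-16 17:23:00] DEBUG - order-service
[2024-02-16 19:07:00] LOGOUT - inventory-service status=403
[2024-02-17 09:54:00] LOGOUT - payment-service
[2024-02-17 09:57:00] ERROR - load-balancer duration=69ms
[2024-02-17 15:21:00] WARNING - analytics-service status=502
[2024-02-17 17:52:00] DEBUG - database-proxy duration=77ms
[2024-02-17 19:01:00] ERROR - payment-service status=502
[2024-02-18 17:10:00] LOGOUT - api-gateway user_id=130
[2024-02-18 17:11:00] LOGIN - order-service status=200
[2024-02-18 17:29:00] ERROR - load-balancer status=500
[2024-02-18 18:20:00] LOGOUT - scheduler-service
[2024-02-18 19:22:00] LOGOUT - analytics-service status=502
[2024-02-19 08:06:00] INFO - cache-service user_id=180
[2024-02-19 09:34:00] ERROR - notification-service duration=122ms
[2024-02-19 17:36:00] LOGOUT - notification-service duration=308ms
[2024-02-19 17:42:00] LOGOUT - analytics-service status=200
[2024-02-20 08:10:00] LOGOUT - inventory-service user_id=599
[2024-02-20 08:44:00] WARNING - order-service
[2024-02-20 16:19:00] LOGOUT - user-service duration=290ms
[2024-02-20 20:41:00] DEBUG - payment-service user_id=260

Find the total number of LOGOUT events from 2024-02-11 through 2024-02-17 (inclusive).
11

To filter by date range:

1. Date range: 2024-02-11 through 2024-02-17, both dates inclusive
2. Filter for LOGOUT events whose date falls in this range
3. Count matching events: 11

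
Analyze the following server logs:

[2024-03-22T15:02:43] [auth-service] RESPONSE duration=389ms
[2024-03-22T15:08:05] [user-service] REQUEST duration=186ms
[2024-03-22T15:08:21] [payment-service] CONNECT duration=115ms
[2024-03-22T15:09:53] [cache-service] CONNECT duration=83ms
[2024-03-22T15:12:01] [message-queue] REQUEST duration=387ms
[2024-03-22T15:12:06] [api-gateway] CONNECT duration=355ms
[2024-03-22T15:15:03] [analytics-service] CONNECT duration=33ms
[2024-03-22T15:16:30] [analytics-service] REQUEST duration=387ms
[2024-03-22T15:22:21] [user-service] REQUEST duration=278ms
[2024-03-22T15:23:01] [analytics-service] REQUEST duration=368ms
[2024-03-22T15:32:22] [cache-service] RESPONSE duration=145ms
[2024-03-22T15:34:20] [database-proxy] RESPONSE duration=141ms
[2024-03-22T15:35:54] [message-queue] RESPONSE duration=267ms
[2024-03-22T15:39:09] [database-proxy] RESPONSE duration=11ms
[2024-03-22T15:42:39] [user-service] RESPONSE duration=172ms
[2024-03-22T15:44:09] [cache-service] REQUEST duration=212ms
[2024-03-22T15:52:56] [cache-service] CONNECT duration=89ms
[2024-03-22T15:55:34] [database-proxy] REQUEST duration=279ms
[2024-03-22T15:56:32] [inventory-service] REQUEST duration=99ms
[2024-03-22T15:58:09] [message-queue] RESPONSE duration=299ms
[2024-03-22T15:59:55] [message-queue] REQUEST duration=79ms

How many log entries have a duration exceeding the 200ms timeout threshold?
10

To count timeouts:

1. Threshold: 200ms
2. Extract duration from each log entry
3. Count entries where duration > 200
4. Timeout count: 10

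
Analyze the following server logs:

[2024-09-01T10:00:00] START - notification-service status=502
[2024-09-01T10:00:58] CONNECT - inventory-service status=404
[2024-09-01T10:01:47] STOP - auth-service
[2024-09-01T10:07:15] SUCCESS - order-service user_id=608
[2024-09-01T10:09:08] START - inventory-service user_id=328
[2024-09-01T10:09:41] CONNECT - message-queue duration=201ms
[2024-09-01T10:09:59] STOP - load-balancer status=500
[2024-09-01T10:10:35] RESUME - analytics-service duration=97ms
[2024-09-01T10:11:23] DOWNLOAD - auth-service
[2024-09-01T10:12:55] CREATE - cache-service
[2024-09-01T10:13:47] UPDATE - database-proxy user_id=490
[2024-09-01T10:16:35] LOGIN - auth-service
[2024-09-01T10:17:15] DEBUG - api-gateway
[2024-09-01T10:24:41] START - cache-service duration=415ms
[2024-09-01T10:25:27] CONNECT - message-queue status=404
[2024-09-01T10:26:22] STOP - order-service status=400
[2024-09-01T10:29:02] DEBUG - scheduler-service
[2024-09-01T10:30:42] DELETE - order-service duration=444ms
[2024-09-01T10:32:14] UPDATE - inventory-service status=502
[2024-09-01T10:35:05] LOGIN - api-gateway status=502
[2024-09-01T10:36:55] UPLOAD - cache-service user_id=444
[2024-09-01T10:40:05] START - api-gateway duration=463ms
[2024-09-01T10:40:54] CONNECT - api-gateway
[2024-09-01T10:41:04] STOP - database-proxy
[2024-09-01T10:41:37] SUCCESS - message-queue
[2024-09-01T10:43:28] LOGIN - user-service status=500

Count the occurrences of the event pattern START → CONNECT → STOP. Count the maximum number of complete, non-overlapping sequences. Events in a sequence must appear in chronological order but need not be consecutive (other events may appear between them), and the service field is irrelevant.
4

To count sequences:

1. Look for pattern: START → CONNECT → STOP
2. Greedily scan the log in chronological order, matching each sequence element in turn (ignoring service)
3. Each time the full pattern completes, increment the count and restart matching from the next event
4. Complete non-overlapping sequences found: 4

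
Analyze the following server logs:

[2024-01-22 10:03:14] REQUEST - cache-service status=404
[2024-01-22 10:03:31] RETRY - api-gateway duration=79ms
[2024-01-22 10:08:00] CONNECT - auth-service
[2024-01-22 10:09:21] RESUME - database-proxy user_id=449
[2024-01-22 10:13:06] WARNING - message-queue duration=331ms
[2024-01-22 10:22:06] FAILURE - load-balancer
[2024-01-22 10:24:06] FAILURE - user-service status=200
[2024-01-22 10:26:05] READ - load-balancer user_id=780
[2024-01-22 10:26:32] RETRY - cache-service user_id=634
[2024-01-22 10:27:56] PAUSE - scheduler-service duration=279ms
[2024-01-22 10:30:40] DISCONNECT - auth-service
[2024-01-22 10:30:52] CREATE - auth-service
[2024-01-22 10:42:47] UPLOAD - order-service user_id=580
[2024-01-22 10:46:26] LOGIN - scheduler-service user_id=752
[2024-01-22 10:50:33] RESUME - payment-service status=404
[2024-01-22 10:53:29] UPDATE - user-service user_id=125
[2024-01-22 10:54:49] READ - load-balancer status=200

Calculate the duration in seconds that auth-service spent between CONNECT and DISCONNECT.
1360

To calculate state duration:

1. Find CONNECT event for auth-service: 2024-01-22 10:08:00
2. Find DISCONNECT event for auth-service: 2024-01-22 10:30:40
3. Calculate duration: 2024-01-22 10:30:40 - 2024-01-22 10:08:00 = 1360 seconds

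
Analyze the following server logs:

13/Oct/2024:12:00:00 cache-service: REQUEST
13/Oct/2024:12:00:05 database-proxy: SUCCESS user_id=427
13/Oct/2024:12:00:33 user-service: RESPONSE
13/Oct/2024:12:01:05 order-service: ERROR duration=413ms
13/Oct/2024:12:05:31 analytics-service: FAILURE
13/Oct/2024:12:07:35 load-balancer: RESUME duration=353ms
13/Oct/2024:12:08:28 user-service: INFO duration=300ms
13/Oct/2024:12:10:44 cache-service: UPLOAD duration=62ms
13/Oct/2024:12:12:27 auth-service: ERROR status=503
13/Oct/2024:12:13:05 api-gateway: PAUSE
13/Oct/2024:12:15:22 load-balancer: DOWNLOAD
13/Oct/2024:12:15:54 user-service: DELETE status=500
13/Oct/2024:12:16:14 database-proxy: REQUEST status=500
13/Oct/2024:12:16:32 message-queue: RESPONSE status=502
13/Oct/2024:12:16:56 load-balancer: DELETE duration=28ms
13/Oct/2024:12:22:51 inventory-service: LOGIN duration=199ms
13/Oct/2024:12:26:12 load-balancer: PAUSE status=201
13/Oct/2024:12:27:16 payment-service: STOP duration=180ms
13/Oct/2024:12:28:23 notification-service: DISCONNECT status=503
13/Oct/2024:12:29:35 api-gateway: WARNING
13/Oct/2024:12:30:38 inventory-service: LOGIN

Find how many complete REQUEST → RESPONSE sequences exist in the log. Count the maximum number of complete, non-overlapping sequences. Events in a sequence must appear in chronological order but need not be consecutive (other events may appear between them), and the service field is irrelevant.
2

To count sequences:

1. Look for pattern: REQUEST → RESPONSE
2. Greedily scan the log in chronological order, matching each sequence element in turn (ignoring service)
3. Each time the full pattern completes, increment the count and restart matching from the next event
4. Complete non-overlapping sequences found: 2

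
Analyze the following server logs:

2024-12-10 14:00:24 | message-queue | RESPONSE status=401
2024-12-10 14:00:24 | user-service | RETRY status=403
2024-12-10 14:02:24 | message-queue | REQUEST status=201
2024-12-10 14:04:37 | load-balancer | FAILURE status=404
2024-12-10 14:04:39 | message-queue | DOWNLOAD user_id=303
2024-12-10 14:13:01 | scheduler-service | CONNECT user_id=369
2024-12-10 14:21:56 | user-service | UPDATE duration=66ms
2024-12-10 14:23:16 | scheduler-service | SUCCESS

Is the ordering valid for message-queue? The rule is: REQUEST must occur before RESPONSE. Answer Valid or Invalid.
Invalid

To validate ordering:

1. Required order: REQUEST → RESPONSE
2. Rule: REQUEST must occur before RESPONSE
3. Check actual order of events for message-queue
4. Result: Invalid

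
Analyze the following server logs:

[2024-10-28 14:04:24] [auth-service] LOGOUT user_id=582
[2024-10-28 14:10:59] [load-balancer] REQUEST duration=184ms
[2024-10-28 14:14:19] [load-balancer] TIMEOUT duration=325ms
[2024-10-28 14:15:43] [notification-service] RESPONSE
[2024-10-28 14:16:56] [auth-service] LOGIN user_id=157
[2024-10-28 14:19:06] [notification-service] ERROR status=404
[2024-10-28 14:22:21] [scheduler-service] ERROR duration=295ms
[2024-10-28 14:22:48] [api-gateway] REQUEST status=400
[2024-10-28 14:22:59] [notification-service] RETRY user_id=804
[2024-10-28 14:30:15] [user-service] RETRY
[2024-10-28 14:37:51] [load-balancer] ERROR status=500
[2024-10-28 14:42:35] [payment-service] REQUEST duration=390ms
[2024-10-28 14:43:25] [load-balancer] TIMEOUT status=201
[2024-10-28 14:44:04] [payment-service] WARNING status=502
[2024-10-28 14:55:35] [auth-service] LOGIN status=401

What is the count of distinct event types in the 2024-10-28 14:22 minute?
3

To count unique event types:

1. Filter events in the minute starting at 2024-10-28 14:22
2. Extract event types from matching entries
3. Count unique types: 3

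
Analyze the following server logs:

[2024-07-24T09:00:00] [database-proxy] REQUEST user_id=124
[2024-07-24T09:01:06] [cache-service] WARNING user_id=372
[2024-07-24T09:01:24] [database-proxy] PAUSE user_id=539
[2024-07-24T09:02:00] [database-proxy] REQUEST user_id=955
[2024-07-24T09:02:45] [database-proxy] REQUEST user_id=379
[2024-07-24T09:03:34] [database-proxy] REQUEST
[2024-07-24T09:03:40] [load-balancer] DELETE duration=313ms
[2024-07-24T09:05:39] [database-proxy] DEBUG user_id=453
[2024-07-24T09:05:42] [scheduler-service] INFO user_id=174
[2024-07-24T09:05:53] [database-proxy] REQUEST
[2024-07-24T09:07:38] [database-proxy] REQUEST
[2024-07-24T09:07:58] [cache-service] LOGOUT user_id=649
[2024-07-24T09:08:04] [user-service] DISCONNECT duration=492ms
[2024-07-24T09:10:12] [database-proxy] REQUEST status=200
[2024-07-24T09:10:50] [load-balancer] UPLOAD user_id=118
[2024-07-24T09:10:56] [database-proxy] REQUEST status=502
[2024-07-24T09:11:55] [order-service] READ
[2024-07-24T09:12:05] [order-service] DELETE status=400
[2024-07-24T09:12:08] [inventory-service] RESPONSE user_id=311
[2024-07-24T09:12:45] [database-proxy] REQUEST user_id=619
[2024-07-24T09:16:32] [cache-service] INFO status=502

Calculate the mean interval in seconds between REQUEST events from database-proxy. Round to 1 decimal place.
95.6

To calculate average interval:

1. Find all REQUEST events for database-proxy in order
2. Calculate time gaps between consecutive events
3. Compute mean of gaps: 765 / 8 = 95.6 seconds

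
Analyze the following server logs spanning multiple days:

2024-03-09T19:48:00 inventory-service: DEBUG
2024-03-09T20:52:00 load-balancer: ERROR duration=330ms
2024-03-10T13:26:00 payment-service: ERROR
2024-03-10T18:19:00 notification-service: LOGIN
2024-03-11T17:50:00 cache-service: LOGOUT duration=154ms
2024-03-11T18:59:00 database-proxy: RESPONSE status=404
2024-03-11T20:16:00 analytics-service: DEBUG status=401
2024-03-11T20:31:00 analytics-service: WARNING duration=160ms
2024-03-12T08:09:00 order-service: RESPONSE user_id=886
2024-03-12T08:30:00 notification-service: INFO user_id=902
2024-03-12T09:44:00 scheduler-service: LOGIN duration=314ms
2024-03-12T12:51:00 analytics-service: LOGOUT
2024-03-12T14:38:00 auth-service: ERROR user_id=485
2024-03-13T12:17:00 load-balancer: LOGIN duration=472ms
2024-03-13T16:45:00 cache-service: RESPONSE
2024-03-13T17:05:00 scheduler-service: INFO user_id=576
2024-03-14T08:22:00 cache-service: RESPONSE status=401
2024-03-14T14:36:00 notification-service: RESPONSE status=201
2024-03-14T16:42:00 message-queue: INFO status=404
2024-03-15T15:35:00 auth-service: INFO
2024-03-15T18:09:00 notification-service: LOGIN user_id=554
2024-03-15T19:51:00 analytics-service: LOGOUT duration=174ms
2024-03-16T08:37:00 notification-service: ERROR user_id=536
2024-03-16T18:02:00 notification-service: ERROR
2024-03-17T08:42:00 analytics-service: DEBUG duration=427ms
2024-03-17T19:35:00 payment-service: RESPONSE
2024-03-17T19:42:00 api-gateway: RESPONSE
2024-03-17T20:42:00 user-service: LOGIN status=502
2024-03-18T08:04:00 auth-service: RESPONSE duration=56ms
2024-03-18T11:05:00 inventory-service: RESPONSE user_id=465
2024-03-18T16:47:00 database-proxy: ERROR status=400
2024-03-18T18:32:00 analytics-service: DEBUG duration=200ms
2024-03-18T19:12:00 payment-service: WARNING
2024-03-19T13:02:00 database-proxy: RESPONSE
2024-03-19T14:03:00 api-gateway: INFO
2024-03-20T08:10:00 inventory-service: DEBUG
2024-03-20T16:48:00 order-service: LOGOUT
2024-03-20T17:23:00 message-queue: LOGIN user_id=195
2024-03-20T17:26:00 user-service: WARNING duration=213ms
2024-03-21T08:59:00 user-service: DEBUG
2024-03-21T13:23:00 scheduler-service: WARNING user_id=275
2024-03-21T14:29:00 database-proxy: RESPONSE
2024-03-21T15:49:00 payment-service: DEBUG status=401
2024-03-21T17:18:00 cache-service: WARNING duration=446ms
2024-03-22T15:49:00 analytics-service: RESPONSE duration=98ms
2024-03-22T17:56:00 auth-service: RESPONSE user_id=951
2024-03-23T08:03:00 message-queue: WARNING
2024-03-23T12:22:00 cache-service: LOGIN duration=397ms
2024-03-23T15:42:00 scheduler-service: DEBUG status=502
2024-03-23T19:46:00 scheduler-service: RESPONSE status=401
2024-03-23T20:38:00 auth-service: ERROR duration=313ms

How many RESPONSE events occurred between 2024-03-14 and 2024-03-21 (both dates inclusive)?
8

To filter by date range:

1. Date range: 2024-03-14 through 2024-03-21, both dates inclusive
2. Filter for RESPONSE events whose date falls in this range
3. Count matching events: 8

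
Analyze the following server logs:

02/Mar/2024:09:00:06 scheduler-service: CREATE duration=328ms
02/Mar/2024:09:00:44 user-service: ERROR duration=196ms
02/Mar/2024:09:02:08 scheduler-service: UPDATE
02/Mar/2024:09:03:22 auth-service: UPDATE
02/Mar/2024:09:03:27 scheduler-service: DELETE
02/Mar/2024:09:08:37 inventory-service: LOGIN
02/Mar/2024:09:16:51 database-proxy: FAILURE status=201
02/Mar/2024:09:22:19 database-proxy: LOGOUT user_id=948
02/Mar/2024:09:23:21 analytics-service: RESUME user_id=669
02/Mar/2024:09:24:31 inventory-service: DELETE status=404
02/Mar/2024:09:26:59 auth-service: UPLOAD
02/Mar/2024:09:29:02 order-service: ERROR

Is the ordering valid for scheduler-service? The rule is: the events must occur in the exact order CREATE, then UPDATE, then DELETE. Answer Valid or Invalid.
Valid

To validate ordering:

1. Required order: CREATE → UPDATE → DELETE
2. Rule: the events must occur in the exact order CREATE, then UPDATE, then DELETE
3. Check actual order of events for scheduler-service
4. Result: Valid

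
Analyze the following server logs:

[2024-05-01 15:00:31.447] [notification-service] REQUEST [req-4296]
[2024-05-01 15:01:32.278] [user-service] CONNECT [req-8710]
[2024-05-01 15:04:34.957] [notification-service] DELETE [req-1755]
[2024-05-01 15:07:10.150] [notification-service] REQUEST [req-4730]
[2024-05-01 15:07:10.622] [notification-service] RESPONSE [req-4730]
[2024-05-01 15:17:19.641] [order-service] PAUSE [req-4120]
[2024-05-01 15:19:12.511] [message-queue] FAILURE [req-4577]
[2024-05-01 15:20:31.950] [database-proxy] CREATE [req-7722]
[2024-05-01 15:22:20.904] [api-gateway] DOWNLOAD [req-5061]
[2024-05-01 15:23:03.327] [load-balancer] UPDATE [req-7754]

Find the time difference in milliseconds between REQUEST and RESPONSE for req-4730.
472

To calculate latency:

1. Find REQUEST with id req-4730: 2024-05-01 15:07:10.150
2. Find RESPONSE with id req-4730: 2024-05-01 15:07:10.622
3. Latency: 2024-05-01 15:07:10.622 - 2024-05-01 15:07:10.150 = 472ms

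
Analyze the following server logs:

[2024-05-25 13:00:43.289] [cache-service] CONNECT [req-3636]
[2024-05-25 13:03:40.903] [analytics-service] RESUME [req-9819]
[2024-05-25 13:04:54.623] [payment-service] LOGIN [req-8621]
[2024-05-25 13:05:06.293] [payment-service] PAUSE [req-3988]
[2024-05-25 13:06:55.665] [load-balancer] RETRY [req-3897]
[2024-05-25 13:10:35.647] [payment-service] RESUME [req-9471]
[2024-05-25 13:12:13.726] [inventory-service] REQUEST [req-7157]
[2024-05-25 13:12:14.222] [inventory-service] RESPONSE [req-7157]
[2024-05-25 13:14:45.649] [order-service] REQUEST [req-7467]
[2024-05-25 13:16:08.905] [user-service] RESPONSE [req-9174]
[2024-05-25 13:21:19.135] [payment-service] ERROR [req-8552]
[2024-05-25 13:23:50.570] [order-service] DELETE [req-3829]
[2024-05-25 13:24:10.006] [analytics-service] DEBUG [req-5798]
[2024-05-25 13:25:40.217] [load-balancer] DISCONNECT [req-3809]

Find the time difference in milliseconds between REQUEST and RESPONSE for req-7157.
496

To calculate latency:

1. Find REQUEST with id req-7157: 2024-05-25 13:12:13.726
2. Find RESPONSE with id req-7157: 2024-05-25 13:12:14.222
3. Latency: 2024-05-25 13:12:14.222 - 2024-05-25 13:12:13.726 = 496ms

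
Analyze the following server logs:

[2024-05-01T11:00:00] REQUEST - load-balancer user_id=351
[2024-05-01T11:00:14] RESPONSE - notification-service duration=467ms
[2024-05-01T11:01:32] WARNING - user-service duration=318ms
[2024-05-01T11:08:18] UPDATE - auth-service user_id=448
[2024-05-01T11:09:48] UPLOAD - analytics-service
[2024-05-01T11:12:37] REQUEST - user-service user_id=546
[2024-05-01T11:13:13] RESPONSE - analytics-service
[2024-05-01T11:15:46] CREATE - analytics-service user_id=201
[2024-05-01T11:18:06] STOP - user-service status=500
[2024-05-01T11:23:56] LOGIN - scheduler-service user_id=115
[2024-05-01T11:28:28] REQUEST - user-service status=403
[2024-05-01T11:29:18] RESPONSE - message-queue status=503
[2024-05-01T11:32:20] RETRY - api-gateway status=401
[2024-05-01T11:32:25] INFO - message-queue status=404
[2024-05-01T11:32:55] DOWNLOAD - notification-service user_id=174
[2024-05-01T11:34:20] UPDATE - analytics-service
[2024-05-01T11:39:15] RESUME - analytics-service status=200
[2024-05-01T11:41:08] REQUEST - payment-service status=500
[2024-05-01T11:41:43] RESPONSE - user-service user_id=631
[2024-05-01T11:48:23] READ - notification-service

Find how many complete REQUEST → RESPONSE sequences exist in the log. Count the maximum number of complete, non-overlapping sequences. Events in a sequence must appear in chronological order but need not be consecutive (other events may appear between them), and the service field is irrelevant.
4

To count sequences:

1. Look for pattern: REQUEST → RESPONSE
2. Greedily scan the log in chronological order, matching each sequence element in turn (ignoring service)
3. Each time the full pattern completes, increment the count and restart matching from the next event
4. Complete non-overlapping sequences found: 4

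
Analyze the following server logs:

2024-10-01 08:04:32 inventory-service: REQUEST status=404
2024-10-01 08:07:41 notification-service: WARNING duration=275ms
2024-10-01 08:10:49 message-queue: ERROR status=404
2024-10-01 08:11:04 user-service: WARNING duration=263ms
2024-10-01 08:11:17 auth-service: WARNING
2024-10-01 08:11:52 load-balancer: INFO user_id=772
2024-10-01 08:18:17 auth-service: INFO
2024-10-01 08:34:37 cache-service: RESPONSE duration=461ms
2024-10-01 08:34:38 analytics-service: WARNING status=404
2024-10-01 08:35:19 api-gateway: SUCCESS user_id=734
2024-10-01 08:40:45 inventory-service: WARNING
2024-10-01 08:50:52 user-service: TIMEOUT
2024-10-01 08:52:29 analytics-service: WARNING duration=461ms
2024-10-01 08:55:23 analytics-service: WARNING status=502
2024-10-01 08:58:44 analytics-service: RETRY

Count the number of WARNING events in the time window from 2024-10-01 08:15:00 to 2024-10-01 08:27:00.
0

To count events in the time window:

1. Window boundaries: 2024-10-01 08:15:00 to 2024-10-01 08:27:00
2. Filter for WARNING events within this window
3. Count matching events: 0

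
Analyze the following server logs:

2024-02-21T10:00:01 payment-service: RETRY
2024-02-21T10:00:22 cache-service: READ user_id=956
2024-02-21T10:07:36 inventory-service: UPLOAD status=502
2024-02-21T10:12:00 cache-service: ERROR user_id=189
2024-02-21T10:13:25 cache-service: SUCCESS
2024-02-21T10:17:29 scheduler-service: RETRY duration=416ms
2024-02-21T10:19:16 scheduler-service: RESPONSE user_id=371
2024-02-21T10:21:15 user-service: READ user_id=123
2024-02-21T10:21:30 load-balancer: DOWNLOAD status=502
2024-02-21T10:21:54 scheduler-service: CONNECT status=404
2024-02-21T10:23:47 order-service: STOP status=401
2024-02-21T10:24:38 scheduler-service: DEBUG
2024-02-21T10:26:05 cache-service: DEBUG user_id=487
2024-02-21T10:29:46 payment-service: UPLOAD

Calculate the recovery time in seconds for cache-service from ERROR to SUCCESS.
85

To calculate recovery time:

1. Find ERROR event for cache-service: 2024-02-21T10:12:00
2. Find next SUCCESS event for cache-service: 2024-02-21T10:13:25
3. Recovery time: 2024-02-21T10:13:25 - 2024-02-21T10:12:00 = 85 seconds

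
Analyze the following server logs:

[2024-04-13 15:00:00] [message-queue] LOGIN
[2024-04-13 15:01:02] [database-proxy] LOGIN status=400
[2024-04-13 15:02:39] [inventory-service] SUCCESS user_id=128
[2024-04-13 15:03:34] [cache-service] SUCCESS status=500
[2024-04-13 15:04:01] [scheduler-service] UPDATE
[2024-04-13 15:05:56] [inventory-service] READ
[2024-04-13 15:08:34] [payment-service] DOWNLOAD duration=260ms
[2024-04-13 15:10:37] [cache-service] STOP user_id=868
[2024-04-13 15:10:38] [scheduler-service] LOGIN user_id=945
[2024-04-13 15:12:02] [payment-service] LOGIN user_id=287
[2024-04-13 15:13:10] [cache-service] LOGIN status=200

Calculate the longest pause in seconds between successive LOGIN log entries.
576

To find the longest gap:

1. Extract all LOGIN events in chronological order
2. Calculate time differences between consecutive events
3. Find the maximum difference
4. Longest gap: 576 seconds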